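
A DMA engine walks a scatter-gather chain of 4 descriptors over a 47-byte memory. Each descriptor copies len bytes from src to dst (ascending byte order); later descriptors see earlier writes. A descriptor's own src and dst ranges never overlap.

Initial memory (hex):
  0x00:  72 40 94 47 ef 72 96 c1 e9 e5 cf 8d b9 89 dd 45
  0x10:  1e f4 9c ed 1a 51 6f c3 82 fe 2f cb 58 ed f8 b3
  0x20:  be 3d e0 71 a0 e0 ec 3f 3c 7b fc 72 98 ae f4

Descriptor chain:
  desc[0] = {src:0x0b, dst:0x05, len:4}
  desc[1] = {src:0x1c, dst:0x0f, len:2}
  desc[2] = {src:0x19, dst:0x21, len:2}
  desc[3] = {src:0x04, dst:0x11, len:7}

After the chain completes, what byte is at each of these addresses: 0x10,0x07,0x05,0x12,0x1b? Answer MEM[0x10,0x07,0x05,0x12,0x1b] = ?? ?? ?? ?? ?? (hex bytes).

D0: mem[0x05..0x08] <- [8d b9 89 dd]
D1: mem[0x0f..0x10] <- [58 ed]
D2: mem[0x21..0x22] <- [fe 2f]
D3: mem[0x11..0x17] <- [ef 8d b9 89 dd e5 cf]
query mem[0x10]=0xed, mem[0x07]=0x89, mem[0x05]=0x8d, mem[0x12]=0x8d, mem[0x1b]=0xcb

MEM[0x10,0x07,0x05,0x12,0x1b] = ed 89 8d 8d cb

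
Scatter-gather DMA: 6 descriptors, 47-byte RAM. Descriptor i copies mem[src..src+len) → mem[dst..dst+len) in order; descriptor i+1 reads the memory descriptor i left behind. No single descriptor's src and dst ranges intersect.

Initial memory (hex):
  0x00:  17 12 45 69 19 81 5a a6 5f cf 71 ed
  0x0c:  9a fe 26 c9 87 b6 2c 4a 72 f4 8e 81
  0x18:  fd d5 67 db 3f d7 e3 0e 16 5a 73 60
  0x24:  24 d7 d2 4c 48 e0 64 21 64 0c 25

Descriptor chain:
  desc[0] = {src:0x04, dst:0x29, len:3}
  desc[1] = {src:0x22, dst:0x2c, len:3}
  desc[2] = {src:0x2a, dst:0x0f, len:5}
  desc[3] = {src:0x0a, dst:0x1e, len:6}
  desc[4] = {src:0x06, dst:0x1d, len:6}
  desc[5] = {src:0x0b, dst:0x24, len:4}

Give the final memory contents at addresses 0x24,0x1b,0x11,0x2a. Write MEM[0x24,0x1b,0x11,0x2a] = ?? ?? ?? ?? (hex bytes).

MEM[0x24,0x1b,0x11,0x2a] = ed db 73 81

[0] 0x04->0x29 len=3 : 19 81 5a
[1] 0x22->0x2c len=3 : 73 60 24
[2] 0x2a->0x0f len=5 : 81 5a 73 60 24
[3] 0x0a->0x1e len=6 : 71 ed 9a fe 26 81
[4] 0x06->0x1d len=6 : 5a a6 5f cf 71 ed
[5] 0x0b->0x24 len=4 : ed 9a fe 26
query mem[0x24]=0xed, mem[0x1b]=0xdb, mem[0x11]=0x73, mem[0x2a]=0x81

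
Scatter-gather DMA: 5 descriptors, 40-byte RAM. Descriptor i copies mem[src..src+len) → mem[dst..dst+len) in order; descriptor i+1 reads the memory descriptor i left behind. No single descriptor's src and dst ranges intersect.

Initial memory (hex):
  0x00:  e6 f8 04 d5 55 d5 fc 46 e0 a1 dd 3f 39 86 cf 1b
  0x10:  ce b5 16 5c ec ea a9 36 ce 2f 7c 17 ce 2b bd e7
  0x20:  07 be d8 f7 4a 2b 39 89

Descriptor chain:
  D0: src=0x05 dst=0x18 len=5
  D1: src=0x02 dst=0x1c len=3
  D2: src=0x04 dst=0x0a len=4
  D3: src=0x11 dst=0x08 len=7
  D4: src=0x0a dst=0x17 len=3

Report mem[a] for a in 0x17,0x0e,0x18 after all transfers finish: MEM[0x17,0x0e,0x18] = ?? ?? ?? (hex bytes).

MEM[0x17,0x0e,0x18] = 5c 36 ec

#0 dst[0x18+5] := {0xd5,0xfc,0x46,0xe0,0xa1}
#1 dst[0x1c+3] := {0x04,0xd5,0x55}
#2 dst[0x0a+4] := {0x55,0xd5,0xfc,0x46}
#3 dst[0x08+7] := {0xb5,0x16,0x5c,0xec,0xea,0xa9,0x36}
#4 dst[0x17+3] := {0x5c,0xec,0xea}
query mem[0x17]=0x5c, mem[0x0e]=0x36, mem[0x18]=0xec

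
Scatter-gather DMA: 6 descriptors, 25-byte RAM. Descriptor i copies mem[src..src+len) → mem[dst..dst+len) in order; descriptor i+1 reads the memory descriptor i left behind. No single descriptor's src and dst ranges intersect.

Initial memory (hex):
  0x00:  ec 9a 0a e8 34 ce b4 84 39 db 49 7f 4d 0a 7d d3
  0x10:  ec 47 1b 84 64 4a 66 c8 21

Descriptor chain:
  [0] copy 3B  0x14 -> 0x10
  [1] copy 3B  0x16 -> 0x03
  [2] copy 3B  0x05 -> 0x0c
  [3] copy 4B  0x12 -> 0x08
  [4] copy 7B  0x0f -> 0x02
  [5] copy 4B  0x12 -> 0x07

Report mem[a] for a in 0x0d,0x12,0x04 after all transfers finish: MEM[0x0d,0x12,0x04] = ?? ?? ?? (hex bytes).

#0 dst[0x10+3] := {0x64,0x4a,0x66}
#1 dst[0x03+3] := {0x66,0xc8,0x21}
#2 dst[0x0c+3] := {0x21,0xb4,0x84}
#3 dst[0x08+4] := {0x66,0x84,0x64,0x4a}
#4 dst[0x02+7] := {0xd3,0x64,0x4a,0x66,0x84,0x64,0x4a}
#5 dst[0x07+4] := {0x66,0x84,0x64,0x4a}
query mem[0x0d]=0xb4, mem[0x12]=0x66, mem[0x04]=0x4a

MEM[0x0d,0x12,0x04] = b4 66 4a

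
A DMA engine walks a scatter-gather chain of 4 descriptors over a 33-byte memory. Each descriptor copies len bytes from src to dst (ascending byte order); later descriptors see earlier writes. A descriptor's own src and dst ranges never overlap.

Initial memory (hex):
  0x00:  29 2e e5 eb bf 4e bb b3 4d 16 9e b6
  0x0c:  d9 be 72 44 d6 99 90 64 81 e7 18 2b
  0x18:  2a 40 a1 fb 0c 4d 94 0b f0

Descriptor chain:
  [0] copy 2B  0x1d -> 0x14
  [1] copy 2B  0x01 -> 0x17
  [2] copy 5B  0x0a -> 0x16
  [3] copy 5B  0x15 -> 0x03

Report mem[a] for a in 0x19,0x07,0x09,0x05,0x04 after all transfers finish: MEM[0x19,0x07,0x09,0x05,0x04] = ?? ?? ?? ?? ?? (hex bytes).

MEM[0x19,0x07,0x09,0x05,0x04] = be be 16 b6 9e

D0: mem[0x14..0x15] <- [4d 94]
D1: mem[0x17..0x18] <- [2e e5]
D2: mem[0x16..0x1a] <- [9e b6 d9 be 72]
D3: mem[0x03..0x07] <- [94 9e b6 d9 be]
query mem[0x19]=0xbe, mem[0x07]=0xbe, mem[0x09]=0x16, mem[0x05]=0xb6, mem[0x04]=0x9e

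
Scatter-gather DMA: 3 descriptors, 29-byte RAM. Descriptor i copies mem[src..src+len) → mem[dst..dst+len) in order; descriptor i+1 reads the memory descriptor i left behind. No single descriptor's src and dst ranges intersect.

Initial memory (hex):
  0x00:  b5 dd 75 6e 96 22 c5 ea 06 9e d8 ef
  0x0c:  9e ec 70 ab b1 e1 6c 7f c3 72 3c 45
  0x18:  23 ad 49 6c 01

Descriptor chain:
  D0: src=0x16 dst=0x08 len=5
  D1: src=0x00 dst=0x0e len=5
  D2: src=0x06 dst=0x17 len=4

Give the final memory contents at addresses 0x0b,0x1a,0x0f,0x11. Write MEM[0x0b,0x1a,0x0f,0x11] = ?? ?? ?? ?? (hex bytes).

D0: mem[0x08..0x0c] <- [3c 45 23 ad 49]
D1: mem[0x0e..0x12] <- [b5 dd 75 6e 96]
D2: mem[0x17..0x1a] <- [c5 ea 3c 45]
query mem[0x0b]=0xad, mem[0x1a]=0x45, mem[0x0f]=0xdd, mem[0x11]=0x6e

MEM[0x0b,0x1a,0x0f,0x11] = ad 45 dd 6e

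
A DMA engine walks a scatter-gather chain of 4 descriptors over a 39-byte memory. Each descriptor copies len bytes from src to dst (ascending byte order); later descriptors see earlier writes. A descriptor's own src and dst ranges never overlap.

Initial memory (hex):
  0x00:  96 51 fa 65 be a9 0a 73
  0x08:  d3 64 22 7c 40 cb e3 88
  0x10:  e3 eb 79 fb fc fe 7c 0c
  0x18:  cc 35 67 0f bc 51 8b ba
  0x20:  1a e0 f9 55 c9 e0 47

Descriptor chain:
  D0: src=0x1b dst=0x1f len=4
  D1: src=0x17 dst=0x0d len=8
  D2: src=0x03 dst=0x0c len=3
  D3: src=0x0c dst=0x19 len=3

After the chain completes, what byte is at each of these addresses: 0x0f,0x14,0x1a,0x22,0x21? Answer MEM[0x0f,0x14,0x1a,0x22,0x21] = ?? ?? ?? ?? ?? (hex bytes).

MEM[0x0f,0x14,0x1a,0x22,0x21] = 35 8b be 8b 51

  after D0: wrote 4B at 0x1f = 0fbc518b
  after D1: wrote 8B at 0x0d = 0ccc35670fbc518b
  after D2: wrote 3B at 0x0c = 65bea9
  after D3: wrote 3B at 0x19 = 65bea9
query mem[0x0f]=0x35, mem[0x14]=0x8b, mem[0x1a]=0xbe, mem[0x22]=0x8b, mem[0x21]=0x51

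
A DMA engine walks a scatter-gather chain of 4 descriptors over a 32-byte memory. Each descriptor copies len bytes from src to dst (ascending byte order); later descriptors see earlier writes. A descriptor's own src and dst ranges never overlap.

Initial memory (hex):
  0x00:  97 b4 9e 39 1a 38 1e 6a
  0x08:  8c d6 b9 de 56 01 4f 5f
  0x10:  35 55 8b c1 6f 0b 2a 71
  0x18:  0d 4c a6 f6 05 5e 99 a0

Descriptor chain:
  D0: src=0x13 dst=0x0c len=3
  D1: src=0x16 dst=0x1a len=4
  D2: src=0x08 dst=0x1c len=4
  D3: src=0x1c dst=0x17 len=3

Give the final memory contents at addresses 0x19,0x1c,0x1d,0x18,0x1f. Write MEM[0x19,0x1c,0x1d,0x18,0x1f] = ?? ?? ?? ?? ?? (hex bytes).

MEM[0x19,0x1c,0x1d,0x18,0x1f] = b9 8c d6 d6 de

#0 dst[0x0c+3] := {0xc1,0x6f,0x0b}
#1 dst[0x1a+4] := {0x2a,0x71,0x0d,0x4c}
#2 dst[0x1c+4] := {0x8c,0xd6,0xb9,0xde}
#3 dst[0x17+3] := {0x8c,0xd6,0xb9}
query mem[0x19]=0xb9, mem[0x1c]=0x8c, mem[0x1d]=0xd6, mem[0x18]=0xd6, mem[0x1f]=0xde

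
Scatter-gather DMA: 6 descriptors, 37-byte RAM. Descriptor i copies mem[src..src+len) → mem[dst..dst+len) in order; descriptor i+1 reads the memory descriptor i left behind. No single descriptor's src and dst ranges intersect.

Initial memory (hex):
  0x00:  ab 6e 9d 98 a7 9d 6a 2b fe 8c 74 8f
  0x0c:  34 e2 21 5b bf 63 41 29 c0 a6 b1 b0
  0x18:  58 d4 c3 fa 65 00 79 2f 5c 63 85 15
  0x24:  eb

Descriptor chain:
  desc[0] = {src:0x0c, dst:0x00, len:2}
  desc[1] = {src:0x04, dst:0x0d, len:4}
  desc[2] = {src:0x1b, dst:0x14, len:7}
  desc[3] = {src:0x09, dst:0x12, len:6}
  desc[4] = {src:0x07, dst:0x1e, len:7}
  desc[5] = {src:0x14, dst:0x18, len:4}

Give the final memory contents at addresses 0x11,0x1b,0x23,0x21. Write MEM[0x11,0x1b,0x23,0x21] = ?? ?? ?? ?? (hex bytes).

MEM[0x11,0x1b,0x23,0x21] = 63 9d 34 74

  after D0: wrote 2B at 0x00 = 34e2
  after D1: wrote 4B at 0x0d = a79d6a2b
  after D2: wrote 7B at 0x14 = fa6500792f5c63
  after D3: wrote 6B at 0x12 = 8c748f34a79d
  after D4: wrote 7B at 0x1e = 2bfe8c748f34a7
  after D5: wrote 4B at 0x18 = 8f34a79d
query mem[0x11]=0x63, mem[0x1b]=0x9d, mem[0x23]=0x34, mem[0x21]=0x74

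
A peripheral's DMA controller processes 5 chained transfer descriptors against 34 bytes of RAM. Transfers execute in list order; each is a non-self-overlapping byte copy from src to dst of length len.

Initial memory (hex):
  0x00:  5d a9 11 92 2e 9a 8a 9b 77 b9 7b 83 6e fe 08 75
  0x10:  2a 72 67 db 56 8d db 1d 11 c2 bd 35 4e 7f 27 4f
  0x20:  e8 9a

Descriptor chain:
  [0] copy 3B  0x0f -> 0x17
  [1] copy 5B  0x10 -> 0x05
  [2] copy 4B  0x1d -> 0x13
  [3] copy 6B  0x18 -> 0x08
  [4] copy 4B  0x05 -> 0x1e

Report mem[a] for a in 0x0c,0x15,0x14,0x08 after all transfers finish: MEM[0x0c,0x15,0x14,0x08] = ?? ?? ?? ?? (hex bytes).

D0: mem[0x17..0x19] <- [75 2a 72]
D1: mem[0x05..0x09] <- [2a 72 67 db 56]
D2: mem[0x13..0x16] <- [7f 27 4f e8]
D3: mem[0x08..0x0d] <- [2a 72 bd 35 4e 7f]
D4: mem[0x1e..0x21] <- [2a 72 67 2a]
query mem[0x0c]=0x4e, mem[0x15]=0x4f, mem[0x14]=0x27, mem[0x08]=0x2a

MEM[0x0c,0x15,0x14,0x08] = 4e 4f 27 2a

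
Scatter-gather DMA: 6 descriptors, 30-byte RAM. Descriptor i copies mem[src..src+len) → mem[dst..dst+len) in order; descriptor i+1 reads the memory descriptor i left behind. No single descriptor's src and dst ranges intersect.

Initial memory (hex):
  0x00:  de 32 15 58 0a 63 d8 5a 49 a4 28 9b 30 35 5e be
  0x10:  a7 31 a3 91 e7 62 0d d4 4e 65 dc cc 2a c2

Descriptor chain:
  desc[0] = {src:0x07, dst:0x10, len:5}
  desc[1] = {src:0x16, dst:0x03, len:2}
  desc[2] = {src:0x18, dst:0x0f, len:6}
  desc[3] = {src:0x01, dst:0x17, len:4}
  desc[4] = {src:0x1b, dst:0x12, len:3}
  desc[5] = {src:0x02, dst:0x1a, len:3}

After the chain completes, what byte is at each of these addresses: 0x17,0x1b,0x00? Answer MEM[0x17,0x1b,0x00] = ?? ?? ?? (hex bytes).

  after D0: wrote 5B at 0x10 = 5a49a4289b
  after D1: wrote 2B at 0x03 = 0dd4
  after D2: wrote 6B at 0x0f = 4e65dccc2ac2
  after D3: wrote 4B at 0x17 = 32150dd4
  after D4: wrote 3B at 0x12 = cc2ac2
  after D5: wrote 3B at 0x1a = 150dd4
query mem[0x17]=0x32, mem[0x1b]=0x0d, mem[0x00]=0xde

MEM[0x17,0x1b,0x00] = 32 0d de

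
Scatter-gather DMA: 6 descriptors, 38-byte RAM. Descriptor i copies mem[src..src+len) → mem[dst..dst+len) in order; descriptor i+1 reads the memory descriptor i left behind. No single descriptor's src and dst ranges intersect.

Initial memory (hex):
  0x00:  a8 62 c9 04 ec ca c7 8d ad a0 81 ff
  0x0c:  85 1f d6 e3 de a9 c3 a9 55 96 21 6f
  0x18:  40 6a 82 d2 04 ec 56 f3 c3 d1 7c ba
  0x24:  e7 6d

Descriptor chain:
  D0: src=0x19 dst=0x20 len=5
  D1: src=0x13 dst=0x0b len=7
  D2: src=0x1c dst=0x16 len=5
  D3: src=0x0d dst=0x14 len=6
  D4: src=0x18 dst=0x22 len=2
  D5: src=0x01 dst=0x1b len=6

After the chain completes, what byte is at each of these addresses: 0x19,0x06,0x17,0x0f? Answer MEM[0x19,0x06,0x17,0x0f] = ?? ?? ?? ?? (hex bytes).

[0] 0x19->0x20 len=5 : 6a 82 d2 04 ec
[1] 0x13->0x0b len=7 : a9 55 96 21 6f 40 6a
[2] 0x1c->0x16 len=5 : 04 ec 56 f3 6a
[3] 0x0d->0x14 len=6 : 96 21 6f 40 6a c3
[4] 0x18->0x22 len=2 : 6a c3
[5] 0x01->0x1b len=6 : 62 c9 04 ec ca c7
query mem[0x19]=0xc3, mem[0x06]=0xc7, mem[0x17]=0x40, mem[0x0f]=0x6f

MEM[0x19,0x06,0x17,0x0f] = c3 c7 40 6f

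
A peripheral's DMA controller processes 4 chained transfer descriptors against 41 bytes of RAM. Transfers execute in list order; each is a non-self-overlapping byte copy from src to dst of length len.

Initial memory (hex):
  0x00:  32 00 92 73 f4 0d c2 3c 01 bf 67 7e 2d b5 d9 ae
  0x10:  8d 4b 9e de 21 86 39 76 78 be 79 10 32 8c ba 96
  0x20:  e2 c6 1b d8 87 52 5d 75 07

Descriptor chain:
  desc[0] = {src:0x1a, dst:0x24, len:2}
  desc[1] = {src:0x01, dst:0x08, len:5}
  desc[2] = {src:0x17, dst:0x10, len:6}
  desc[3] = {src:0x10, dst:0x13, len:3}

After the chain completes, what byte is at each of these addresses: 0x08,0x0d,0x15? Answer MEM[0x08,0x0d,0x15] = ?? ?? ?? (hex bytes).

MEM[0x08,0x0d,0x15] = 00 b5 be

D0: mem[0x24..0x25] <- [79 10]
D1: mem[0x08..0x0c] <- [00 92 73 f4 0d]
D2: mem[0x10..0x15] <- [76 78 be 79 10 32]
D3: mem[0x13..0x15] <- [76 78 be]
query mem[0x08]=0x00, mem[0x0d]=0xb5, mem[0x15]=0xbe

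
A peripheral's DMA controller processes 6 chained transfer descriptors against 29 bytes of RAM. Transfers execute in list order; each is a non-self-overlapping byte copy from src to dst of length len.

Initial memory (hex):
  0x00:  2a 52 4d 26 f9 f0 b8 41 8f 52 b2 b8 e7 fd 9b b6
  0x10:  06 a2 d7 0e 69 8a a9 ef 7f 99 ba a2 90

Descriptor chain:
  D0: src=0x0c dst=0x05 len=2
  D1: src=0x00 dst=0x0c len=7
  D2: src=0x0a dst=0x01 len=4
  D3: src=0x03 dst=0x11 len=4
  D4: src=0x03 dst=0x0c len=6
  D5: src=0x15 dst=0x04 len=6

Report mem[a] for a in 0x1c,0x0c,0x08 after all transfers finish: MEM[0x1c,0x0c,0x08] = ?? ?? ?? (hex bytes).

#0 dst[0x05+2] := {0xe7,0xfd}
#1 dst[0x0c+7] := {0x2a,0x52,0x4d,0x26,0xf9,0xe7,0xfd}
#2 dst[0x01+4] := {0xb2,0xb8,0x2a,0x52}
#3 dst[0x11+4] := {0x2a,0x52,0xe7,0xfd}
#4 dst[0x0c+6] := {0x2a,0x52,0xe7,0xfd,0x41,0x8f}
#5 dst[0x04+6] := {0x8a,0xa9,0xef,0x7f,0x99,0xba}
query mem[0x1c]=0x90, mem[0x0c]=0x2a, mem[0x08]=0x99

MEM[0x1c,0x0c,0x08] = 90 2a 99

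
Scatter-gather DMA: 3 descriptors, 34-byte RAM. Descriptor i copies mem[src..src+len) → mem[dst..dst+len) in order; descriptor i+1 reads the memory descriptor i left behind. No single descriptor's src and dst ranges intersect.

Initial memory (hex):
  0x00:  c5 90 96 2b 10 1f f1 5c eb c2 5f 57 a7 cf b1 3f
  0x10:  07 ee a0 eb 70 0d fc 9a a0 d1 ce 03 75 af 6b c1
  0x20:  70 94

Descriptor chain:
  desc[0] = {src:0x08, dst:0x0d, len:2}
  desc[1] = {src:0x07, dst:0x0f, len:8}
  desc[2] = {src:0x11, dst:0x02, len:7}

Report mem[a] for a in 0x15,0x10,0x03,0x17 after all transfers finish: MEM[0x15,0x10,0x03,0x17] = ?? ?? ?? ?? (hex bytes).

MEM[0x15,0x10,0x03,0x17] = eb eb 5f 9a

D0: mem[0x0d..0x0e] <- [eb c2]
D1: mem[0x0f..0x16] <- [5c eb c2 5f 57 a7 eb c2]
D2: mem[0x02..0x08] <- [c2 5f 57 a7 eb c2 9a]
query mem[0x15]=0xeb, mem[0x10]=0xeb, mem[0x03]=0x5f, mem[0x17]=0x9a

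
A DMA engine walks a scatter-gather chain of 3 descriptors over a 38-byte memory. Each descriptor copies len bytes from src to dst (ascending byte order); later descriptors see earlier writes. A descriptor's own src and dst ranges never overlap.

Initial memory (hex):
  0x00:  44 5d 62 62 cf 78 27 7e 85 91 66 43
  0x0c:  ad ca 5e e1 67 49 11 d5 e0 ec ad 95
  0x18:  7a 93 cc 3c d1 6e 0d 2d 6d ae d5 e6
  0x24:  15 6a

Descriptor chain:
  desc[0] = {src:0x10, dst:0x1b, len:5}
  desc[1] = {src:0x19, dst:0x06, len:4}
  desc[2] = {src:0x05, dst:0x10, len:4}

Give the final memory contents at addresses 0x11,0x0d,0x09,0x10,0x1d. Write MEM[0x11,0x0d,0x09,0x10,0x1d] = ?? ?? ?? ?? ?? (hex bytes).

MEM[0x11,0x0d,0x09,0x10,0x1d] = 93 ca 49 78 11

D0: mem[0x1b..0x1f] <- [67 49 11 d5 e0]
D1: mem[0x06..0x09] <- [93 cc 67 49]
D2: mem[0x10..0x13] <- [78 93 cc 67]
query mem[0x11]=0x93, mem[0x0d]=0xca, mem[0x09]=0x49, mem[0x10]=0x78, mem[0x1d]=0x11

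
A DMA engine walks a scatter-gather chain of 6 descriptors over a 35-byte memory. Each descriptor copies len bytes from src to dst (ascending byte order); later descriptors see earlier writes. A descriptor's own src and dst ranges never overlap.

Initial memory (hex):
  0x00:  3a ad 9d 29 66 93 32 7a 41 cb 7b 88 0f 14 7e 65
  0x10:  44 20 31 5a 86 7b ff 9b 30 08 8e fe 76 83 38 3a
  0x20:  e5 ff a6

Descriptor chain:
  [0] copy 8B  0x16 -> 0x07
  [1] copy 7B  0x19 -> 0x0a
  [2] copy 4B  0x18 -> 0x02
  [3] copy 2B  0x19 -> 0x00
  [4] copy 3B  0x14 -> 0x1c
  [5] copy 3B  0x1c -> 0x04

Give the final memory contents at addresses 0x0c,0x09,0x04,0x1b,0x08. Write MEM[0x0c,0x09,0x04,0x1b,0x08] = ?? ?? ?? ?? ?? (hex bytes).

MEM[0x0c,0x09,0x04,0x1b,0x08] = fe 30 86 fe 9b

  after D0: wrote 8B at 0x07 = ff9b30088efe7683
  after D1: wrote 7B at 0x0a = 088efe7683383a
  after D2: wrote 4B at 0x02 = 30088efe
  after D3: wrote 2B at 0x00 = 088e
  after D4: wrote 3B at 0x1c = 867bff
  after D5: wrote 3B at 0x04 = 867bff
query mem[0x0c]=0xfe, mem[0x09]=0x30, mem[0x04]=0x86, mem[0x1b]=0xfe, mem[0x08]=0x9b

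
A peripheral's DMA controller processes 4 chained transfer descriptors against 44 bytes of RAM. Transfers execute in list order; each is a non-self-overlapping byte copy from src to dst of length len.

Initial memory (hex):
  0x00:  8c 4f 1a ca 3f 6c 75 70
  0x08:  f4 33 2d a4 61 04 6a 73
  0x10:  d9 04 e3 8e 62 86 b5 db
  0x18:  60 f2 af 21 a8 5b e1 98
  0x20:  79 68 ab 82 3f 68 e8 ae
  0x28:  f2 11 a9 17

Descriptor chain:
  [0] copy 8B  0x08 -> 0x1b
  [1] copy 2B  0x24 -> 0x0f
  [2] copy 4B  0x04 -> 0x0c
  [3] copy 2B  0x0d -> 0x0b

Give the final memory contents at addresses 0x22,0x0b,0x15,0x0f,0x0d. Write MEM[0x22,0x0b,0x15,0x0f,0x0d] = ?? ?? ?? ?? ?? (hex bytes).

[0] 0x08->0x1b len=8 : f4 33 2d a4 61 04 6a 73
[1] 0x24->0x0f len=2 : 3f 68
[2] 0x04->0x0c len=4 : 3f 6c 75 70
[3] 0x0d->0x0b len=2 : 6c 75
query mem[0x22]=0x73, mem[0x0b]=0x6c, mem[0x15]=0x86, mem[0x0f]=0x70, mem[0x0d]=0x6c

MEM[0x22,0x0b,0x15,0x0f,0x0d] = 73 6c 86 70 6c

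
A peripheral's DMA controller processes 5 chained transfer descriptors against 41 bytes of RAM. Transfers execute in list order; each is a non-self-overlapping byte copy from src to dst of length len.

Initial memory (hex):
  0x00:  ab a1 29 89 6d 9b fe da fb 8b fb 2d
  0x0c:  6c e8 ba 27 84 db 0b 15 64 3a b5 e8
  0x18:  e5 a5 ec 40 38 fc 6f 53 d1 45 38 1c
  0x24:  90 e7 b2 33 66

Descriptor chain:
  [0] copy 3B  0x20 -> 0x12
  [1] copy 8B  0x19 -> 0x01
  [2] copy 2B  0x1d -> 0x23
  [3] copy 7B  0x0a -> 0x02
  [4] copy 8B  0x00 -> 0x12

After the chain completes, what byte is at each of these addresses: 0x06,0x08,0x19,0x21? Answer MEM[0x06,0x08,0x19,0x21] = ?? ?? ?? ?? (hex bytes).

  after D0: wrote 3B at 0x12 = d14538
  after D1: wrote 8B at 0x01 = a5ec4038fc6f53d1
  after D2: wrote 2B at 0x23 = fc6f
  after D3: wrote 7B at 0x02 = fb2d6ce8ba2784
  after D4: wrote 8B at 0x12 = aba5fb2d6ce8ba27
query mem[0x06]=0xba, mem[0x08]=0x84, mem[0x19]=0x27, mem[0x21]=0x45

MEM[0x06,0x08,0x19,0x21] = ba 84 27 45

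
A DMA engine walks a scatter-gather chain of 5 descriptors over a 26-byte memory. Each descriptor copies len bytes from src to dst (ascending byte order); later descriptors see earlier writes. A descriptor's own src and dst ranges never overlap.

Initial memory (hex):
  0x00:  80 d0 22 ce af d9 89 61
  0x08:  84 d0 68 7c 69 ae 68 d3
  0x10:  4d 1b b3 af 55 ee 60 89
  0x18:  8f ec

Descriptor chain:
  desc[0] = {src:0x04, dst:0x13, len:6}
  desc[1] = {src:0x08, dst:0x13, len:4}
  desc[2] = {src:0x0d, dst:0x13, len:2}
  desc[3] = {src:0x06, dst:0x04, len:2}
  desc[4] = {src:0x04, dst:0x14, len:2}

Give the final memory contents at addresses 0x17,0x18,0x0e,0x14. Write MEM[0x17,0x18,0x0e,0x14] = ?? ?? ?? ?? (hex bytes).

D0: mem[0x13..0x18] <- [af d9 89 61 84 d0]
D1: mem[0x13..0x16] <- [84 d0 68 7c]
D2: mem[0x13..0x14] <- [ae 68]
D3: mem[0x04..0x05] <- [89 61]
D4: mem[0x14..0x15] <- [89 61]
query mem[0x17]=0x84, mem[0x18]=0xd0, mem[0x0e]=0x68, mem[0x14]=0x89

MEM[0x17,0x18,0x0e,0x14] = 84 d0 68 89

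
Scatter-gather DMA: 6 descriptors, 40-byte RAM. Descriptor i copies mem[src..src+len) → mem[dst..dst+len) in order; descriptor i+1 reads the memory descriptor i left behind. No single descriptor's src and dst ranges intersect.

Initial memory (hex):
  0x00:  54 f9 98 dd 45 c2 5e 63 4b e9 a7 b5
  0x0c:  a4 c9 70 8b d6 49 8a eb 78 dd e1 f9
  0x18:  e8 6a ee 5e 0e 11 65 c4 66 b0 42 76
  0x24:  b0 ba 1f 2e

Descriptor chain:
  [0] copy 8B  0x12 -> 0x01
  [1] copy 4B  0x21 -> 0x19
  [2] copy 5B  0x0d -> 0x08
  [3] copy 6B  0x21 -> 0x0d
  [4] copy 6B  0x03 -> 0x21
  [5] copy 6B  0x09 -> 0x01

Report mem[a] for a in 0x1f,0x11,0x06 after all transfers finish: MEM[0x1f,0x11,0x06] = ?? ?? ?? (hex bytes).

MEM[0x1f,0x11,0x06] = c4 ba 42

  after D0: wrote 8B at 0x01 = 8aeb78dde1f9e86a
  after D1: wrote 4B at 0x19 = b04276b0
  after D2: wrote 5B at 0x08 = c9708bd649
  after D3: wrote 6B at 0x0d = b04276b0ba1f
  after D4: wrote 6B at 0x21 = 78dde1f9e8c9
  after D5: wrote 6B at 0x01 = 708bd649b042
query mem[0x1f]=0xc4, mem[0x11]=0xba, mem[0x06]=0x42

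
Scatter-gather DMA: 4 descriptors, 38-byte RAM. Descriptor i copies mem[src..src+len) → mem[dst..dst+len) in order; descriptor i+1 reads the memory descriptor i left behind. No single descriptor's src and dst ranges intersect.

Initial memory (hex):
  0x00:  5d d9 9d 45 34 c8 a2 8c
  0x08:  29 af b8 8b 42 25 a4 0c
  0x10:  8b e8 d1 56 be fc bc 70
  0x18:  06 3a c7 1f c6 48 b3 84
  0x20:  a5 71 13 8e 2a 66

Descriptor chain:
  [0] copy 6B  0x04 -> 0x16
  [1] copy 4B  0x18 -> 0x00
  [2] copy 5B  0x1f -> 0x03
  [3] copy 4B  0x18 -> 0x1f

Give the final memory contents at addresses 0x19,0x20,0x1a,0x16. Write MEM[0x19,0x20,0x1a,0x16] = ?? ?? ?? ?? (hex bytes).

MEM[0x19,0x20,0x1a,0x16] = 8c 8c 29 34

  after D0: wrote 6B at 0x16 = 34c8a28c29af
  after D1: wrote 4B at 0x00 = a28c29af
  after D2: wrote 5B at 0x03 = 84a571138e
  after D3: wrote 4B at 0x1f = a28c29af
query mem[0x19]=0x8c, mem[0x20]=0x8c, mem[0x1a]=0x29, mem[0x16]=0x34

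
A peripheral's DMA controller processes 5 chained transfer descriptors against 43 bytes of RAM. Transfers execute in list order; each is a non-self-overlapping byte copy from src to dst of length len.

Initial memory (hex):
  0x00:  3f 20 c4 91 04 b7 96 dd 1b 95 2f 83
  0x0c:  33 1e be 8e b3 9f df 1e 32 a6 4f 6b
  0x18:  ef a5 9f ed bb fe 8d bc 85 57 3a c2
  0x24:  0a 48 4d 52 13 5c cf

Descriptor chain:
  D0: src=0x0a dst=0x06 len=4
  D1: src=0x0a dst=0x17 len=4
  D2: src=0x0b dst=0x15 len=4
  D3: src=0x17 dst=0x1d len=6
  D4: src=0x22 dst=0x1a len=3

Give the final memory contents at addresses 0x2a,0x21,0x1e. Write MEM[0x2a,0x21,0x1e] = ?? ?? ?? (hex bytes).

MEM[0x2a,0x21,0x1e] = cf ed be

#0 dst[0x06+4] := {0x2f,0x83,0x33,0x1e}
#1 dst[0x17+4] := {0x2f,0x83,0x33,0x1e}
#2 dst[0x15+4] := {0x83,0x33,0x1e,0xbe}
#3 dst[0x1d+6] := {0x1e,0xbe,0x33,0x1e,0xed,0xbb}
#4 dst[0x1a+3] := {0xbb,0xc2,0x0a}
query mem[0x2a]=0xcf, mem[0x21]=0xed, mem[0x1e]=0xbe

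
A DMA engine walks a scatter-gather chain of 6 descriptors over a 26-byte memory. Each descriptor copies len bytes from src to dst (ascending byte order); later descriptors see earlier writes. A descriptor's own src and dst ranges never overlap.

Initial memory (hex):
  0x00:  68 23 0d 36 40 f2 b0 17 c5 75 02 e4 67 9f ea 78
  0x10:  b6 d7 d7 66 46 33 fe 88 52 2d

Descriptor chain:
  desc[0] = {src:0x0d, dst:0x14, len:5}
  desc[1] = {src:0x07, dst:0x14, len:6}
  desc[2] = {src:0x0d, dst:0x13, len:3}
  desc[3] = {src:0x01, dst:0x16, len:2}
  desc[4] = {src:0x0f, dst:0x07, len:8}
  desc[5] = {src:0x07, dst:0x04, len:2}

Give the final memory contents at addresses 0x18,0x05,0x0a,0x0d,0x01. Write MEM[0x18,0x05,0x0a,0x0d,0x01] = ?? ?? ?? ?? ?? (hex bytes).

#0 dst[0x14+5] := {0x9f,0xea,0x78,0xb6,0xd7}
#1 dst[0x14+6] := {0x17,0xc5,0x75,0x02,0xe4,0x67}
#2 dst[0x13+3] := {0x9f,0xea,0x78}
#3 dst[0x16+2] := {0x23,0x0d}
#4 dst[0x07+8] := {0x78,0xb6,0xd7,0xd7,0x9f,0xea,0x78,0x23}
#5 dst[0x04+2] := {0x78,0xb6}
query mem[0x18]=0xe4, mem[0x05]=0xb6, mem[0x0a]=0xd7, mem[0x0d]=0x78, mem[0x01]=0x23

MEM[0x18,0x05,0x0a,0x0d,0x01] = e4 b6 d7 78 23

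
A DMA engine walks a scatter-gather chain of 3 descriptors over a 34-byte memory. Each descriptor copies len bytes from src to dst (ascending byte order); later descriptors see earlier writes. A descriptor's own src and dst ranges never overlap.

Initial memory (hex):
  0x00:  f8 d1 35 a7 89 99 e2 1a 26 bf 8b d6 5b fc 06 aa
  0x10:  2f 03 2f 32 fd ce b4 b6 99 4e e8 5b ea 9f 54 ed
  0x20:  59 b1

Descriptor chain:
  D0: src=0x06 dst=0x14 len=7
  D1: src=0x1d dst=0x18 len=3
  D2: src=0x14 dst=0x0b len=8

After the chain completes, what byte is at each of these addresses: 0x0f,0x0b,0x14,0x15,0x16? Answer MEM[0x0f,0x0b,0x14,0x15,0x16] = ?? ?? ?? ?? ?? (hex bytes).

MEM[0x0f,0x0b,0x14,0x15,0x16] = 9f e2 e2 1a 26

D0: mem[0x14..0x1a] <- [e2 1a 26 bf 8b d6 5b]
D1: mem[0x18..0x1a] <- [9f 54 ed]
D2: mem[0x0b..0x12] <- [e2 1a 26 bf 9f 54 ed 5b]
query mem[0x0f]=0x9f, mem[0x0b]=0xe2, mem[0x14]=0xe2, mem[0x15]=0x1a, mem[0x16]=0x26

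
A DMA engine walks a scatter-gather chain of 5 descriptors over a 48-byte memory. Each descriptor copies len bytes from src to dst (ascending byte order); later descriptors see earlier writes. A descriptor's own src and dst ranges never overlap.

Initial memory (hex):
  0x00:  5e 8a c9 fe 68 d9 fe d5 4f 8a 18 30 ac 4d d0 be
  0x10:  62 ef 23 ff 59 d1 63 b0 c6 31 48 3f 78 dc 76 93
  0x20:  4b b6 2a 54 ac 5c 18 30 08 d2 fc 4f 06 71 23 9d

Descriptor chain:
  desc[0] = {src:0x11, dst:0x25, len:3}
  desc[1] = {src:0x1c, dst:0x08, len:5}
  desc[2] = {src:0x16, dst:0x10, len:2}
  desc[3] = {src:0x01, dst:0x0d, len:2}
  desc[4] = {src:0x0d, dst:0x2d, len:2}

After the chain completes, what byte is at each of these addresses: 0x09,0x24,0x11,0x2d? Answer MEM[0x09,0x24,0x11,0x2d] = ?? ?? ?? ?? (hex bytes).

MEM[0x09,0x24,0x11,0x2d] = dc ac b0 8a

D0: mem[0x25..0x27] <- [ef 23 ff]
D1: mem[0x08..0x0c] <- [78 dc 76 93 4b]
D2: mem[0x10..0x11] <- [63 b0]
D3: mem[0x0d..0x0e] <- [8a c9]
D4: mem[0x2d..0x2e] <- [8a c9]
query mem[0x09]=0xdc, mem[0x24]=0xac, mem[0x11]=0xb0, mem[0x2d]=0x8a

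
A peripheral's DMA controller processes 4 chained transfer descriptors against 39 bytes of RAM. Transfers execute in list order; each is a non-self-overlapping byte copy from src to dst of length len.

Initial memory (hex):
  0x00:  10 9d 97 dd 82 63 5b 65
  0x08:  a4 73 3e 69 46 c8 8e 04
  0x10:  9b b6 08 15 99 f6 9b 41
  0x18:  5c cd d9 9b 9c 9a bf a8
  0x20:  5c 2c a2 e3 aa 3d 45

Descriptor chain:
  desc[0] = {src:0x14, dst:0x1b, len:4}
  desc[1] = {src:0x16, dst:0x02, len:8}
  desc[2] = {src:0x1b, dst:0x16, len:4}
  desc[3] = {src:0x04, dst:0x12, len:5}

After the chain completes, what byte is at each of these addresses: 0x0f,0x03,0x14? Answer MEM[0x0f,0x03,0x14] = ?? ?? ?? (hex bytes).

MEM[0x0f,0x03,0x14] = 04 41 d9

#0 dst[0x1b+4] := {0x99,0xf6,0x9b,0x41}
#1 dst[0x02+8] := {0x9b,0x41,0x5c,0xcd,0xd9,0x99,0xf6,0x9b}
#2 dst[0x16+4] := {0x99,0xf6,0x9b,0x41}
#3 dst[0x12+5] := {0x5c,0xcd,0xd9,0x99,0xf6}
query mem[0x0f]=0x04, mem[0x03]=0x41, mem[0x14]=0xd9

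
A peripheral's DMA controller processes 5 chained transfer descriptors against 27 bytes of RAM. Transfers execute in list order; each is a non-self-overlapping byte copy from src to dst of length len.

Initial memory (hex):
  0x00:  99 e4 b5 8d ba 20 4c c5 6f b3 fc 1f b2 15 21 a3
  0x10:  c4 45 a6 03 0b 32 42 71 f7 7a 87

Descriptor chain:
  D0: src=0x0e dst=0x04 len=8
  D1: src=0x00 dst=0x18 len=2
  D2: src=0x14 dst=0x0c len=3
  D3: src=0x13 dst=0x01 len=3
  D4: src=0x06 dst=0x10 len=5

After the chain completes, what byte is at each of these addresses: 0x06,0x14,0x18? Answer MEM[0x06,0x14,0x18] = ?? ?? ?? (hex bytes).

[0] 0x0e->0x04 len=8 : 21 a3 c4 45 a6 03 0b 32
[1] 0x00->0x18 len=2 : 99 e4
[2] 0x14->0x0c len=3 : 0b 32 42
[3] 0x13->0x01 len=3 : 03 0b 32
[4] 0x06->0x10 len=5 : c4 45 a6 03 0b
query mem[0x06]=0xc4, mem[0x14]=0x0b, mem[0x18]=0x99

MEM[0x06,0x14,0x18] = c4 0b 99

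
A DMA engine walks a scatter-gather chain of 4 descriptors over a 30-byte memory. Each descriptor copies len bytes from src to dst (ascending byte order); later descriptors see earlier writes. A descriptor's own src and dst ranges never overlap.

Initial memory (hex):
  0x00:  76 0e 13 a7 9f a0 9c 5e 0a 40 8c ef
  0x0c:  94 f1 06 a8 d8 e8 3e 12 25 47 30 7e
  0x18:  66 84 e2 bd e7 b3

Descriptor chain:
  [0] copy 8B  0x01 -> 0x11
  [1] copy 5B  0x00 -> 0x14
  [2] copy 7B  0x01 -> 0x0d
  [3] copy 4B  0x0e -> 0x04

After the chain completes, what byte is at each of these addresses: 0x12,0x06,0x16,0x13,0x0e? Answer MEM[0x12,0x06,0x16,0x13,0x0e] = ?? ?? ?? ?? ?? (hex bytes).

MEM[0x12,0x06,0x16,0x13,0x0e] = 9c 9f 13 5e 13

#0 dst[0x11+8] := {0x0e,0x13,0xa7,0x9f,0xa0,0x9c,0x5e,0x0a}
#1 dst[0x14+5] := {0x76,0x0e,0x13,0xa7,0x9f}
#2 dst[0x0d+7] := {0x0e,0x13,0xa7,0x9f,0xa0,0x9c,0x5e}
#3 dst[0x04+4] := {0x13,0xa7,0x9f,0xa0}
query mem[0x12]=0x9c, mem[0x06]=0x9f, mem[0x16]=0x13, mem[0x13]=0x5e, mem[0x0e]=0x13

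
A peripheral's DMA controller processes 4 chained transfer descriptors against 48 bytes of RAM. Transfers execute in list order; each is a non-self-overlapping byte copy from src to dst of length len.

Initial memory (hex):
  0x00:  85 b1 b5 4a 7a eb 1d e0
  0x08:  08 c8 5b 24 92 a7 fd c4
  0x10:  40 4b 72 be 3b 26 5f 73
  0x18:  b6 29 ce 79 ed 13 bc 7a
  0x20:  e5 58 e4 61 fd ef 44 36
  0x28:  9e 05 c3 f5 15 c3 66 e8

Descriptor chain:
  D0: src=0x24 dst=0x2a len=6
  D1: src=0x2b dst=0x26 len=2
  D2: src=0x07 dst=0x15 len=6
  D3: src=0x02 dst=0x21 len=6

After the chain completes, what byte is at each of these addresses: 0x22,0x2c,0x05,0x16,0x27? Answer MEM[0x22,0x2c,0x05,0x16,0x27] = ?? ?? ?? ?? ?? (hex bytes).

[0] 0x24->0x2a len=6 : fd ef 44 36 9e 05
[1] 0x2b->0x26 len=2 : ef 44
[2] 0x07->0x15 len=6 : e0 08 c8 5b 24 92
[3] 0x02->0x21 len=6 : b5 4a 7a eb 1d e0
query mem[0x22]=0x4a, mem[0x2c]=0x44, mem[0x05]=0xeb, mem[0x16]=0x08, mem[0x27]=0x44

MEM[0x22,0x2c,0x05,0x16,0x27] = 4a 44 eb 08 44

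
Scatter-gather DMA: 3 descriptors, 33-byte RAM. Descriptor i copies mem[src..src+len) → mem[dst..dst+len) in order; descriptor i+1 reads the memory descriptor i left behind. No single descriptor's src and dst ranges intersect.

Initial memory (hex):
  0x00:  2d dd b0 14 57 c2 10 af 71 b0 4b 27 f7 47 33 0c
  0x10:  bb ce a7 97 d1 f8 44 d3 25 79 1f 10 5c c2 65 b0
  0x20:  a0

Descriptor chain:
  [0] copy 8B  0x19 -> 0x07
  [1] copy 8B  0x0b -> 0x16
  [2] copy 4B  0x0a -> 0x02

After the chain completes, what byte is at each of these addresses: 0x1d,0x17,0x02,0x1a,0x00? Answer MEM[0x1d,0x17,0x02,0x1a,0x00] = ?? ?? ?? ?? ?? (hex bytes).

MEM[0x1d,0x17,0x02,0x1a,0x00] = a7 65 5c 0c 2d

  after D0: wrote 8B at 0x07 = 791f105cc265b0a0
  after D1: wrote 8B at 0x16 = c265b0a00cbbcea7
  after D2: wrote 4B at 0x02 = 5cc265b0
query mem[0x1d]=0xa7, mem[0x17]=0x65, mem[0x02]=0x5c, mem[0x1a]=0x0c, mem[0x00]=0x2d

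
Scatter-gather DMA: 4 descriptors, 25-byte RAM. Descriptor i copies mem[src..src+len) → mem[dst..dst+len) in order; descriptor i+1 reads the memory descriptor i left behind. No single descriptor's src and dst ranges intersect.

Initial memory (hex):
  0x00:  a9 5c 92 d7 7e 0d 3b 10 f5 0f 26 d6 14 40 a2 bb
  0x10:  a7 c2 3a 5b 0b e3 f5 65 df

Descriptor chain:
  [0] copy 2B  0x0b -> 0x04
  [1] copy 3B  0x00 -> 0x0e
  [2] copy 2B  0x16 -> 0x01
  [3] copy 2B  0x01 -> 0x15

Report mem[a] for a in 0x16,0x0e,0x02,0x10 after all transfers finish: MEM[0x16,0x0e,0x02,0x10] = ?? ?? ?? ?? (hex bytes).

  after D0: wrote 2B at 0x04 = d614
  after D1: wrote 3B at 0x0e = a95c92
  after D2: wrote 2B at 0x01 = f565
  after D3: wrote 2B at 0x15 = f565
query mem[0x16]=0x65, mem[0x0e]=0xa9, mem[0x02]=0x65, mem[0x10]=0x92

MEM[0x16,0x0e,0x02,0x10] = 65 a9 65 92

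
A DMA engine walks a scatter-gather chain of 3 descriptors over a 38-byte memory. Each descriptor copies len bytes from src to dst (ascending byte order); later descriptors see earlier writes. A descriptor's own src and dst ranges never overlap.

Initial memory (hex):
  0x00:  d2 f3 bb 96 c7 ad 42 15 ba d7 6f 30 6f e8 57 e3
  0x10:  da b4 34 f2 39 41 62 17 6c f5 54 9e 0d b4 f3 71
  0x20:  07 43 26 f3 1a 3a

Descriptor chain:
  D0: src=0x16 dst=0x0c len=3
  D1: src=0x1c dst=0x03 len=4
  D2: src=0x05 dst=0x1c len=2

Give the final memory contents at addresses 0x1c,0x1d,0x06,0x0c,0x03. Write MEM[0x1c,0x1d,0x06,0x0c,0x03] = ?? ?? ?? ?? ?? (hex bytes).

#0 dst[0x0c+3] := {0x62,0x17,0x6c}
#1 dst[0x03+4] := {0x0d,0xb4,0xf3,0x71}
#2 dst[0x1c+2] := {0xf3,0x71}
query mem[0x1c]=0xf3, mem[0x1d]=0x71, mem[0x06]=0x71, mem[0x0c]=0x62, mem[0x03]=0x0d

MEM[0x1c,0x1d,0x06,0x0c,0x03] = f3 71 71 62 0d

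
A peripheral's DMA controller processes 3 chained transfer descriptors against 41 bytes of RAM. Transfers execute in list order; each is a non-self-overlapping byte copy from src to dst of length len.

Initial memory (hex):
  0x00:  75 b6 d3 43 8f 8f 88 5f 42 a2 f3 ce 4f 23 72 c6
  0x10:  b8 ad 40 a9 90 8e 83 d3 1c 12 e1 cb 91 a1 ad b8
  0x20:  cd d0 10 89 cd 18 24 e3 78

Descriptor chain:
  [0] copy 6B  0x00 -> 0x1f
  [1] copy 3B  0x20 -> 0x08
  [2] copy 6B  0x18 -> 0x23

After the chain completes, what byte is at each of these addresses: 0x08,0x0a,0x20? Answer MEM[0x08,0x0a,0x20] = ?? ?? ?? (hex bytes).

[0] 0x00->0x1f len=6 : 75 b6 d3 43 8f 8f
[1] 0x20->0x08 len=3 : b6 d3 43
[2] 0x18->0x23 len=6 : 1c 12 e1 cb 91 a1
query mem[0x08]=0xb6, mem[0x0a]=0x43, mem[0x20]=0xb6

MEM[0x08,0x0a,0x20] = b6 43 b6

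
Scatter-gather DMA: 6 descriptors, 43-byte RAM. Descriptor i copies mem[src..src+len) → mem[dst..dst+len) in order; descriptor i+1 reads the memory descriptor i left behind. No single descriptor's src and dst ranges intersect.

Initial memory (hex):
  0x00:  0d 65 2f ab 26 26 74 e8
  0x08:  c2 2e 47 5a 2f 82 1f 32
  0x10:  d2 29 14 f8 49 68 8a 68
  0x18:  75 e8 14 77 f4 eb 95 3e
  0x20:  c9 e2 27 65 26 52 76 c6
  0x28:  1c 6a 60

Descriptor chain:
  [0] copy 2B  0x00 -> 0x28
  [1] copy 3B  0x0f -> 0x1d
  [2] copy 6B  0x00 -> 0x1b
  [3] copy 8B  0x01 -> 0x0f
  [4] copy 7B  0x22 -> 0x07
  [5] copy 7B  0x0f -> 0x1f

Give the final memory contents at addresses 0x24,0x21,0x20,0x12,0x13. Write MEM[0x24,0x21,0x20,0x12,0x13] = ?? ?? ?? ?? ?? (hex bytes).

MEM[0x24,0x21,0x20,0x12,0x13] = 74 ab 2f 26 26

[0] 0x00->0x28 len=2 : 0d 65
[1] 0x0f->0x1d len=3 : 32 d2 29
[2] 0x00->0x1b len=6 : 0d 65 2f ab 26 26
[3] 0x01->0x0f len=8 : 65 2f ab 26 26 74 e8 c2
[4] 0x22->0x07 len=7 : 27 65 26 52 76 c6 0d
[5] 0x0f->0x1f len=7 : 65 2f ab 26 26 74 e8
query mem[0x24]=0x74, mem[0x21]=0xab, mem[0x20]=0x2f, mem[0x12]=0x26, mem[0x13]=0x26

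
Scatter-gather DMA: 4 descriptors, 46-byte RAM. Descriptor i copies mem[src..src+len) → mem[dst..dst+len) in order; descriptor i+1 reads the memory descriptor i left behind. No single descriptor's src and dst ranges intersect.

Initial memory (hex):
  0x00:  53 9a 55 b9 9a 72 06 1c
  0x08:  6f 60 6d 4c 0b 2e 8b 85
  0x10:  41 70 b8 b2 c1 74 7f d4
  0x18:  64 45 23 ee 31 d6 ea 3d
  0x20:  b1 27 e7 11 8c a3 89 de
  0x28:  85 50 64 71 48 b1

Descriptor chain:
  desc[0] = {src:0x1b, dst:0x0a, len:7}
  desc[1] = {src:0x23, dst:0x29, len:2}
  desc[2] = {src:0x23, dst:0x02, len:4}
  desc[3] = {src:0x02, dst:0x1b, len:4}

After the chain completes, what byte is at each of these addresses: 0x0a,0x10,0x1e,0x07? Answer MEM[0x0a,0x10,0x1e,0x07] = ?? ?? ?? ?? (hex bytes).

[0] 0x1b->0x0a len=7 : ee 31 d6 ea 3d b1 27
[1] 0x23->0x29 len=2 : 11 8c
[2] 0x23->0x02 len=4 : 11 8c a3 89
[3] 0x02->0x1b len=4 : 11 8c a3 89
query mem[0x0a]=0xee, mem[0x10]=0x27, mem[0x1e]=0x89, mem[0x07]=0x1c

MEM[0x0a,0x10,0x1e,0x07] = ee 27 89 1c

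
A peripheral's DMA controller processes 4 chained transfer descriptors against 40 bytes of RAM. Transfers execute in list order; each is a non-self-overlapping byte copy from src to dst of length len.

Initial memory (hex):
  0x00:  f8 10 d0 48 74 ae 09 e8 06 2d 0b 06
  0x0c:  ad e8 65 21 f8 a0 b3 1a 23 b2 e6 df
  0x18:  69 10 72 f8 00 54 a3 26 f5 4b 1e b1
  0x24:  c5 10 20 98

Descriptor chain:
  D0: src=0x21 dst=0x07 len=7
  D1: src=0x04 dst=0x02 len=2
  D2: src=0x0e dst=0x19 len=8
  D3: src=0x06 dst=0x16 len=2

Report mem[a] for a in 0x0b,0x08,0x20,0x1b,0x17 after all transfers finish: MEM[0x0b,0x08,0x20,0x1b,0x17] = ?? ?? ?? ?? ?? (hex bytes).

  after D0: wrote 7B at 0x07 = 4b1eb1c5102098
  after D1: wrote 2B at 0x02 = 74ae
  after D2: wrote 8B at 0x19 = 6521f8a0b31a23b2
  after D3: wrote 2B at 0x16 = 094b
query mem[0x0b]=0x10, mem[0x08]=0x1e, mem[0x20]=0xb2, mem[0x1b]=0xf8, mem[0x17]=0x4b

MEM[0x0b,0x08,0x20,0x1b,0x17] = 10 1e b2 f8 4b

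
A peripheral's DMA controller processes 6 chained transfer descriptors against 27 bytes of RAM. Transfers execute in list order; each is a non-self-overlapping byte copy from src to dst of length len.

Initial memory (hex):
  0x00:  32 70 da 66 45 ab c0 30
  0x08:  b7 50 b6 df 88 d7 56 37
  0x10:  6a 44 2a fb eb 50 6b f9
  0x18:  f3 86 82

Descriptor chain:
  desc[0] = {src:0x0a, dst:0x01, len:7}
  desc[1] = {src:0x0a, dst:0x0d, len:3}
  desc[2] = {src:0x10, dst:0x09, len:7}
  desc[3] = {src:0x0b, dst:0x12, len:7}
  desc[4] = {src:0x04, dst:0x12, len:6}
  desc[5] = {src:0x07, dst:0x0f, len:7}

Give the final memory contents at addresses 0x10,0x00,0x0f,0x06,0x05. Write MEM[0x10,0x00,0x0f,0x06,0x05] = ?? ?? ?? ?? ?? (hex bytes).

MEM[0x10,0x00,0x0f,0x06,0x05] = b7 32 6a 37 56

[0] 0x0a->0x01 len=7 : b6 df 88 d7 56 37 6a
[1] 0x0a->0x0d len=3 : b6 df 88
[2] 0x10->0x09 len=7 : 6a 44 2a fb eb 50 6b
[3] 0x0b->0x12 len=7 : 2a fb eb 50 6b 6a 44
[4] 0x04->0x12 len=6 : d7 56 37 6a b7 6a
[5] 0x07->0x0f len=7 : 6a b7 6a 44 2a fb eb
query mem[0x10]=0xb7, mem[0x00]=0x32, mem[0x0f]=0x6a, mem[0x06]=0x37, mem[0x05]=0x56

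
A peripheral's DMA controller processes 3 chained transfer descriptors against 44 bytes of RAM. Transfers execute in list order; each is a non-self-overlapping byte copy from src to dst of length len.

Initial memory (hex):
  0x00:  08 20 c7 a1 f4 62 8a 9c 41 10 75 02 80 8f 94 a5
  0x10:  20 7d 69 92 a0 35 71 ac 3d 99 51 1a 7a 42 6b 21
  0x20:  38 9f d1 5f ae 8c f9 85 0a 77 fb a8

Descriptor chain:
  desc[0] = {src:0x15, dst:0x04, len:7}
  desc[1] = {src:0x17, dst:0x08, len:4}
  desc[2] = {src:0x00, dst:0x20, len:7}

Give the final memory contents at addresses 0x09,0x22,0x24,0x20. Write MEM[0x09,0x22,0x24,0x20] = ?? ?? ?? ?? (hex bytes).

MEM[0x09,0x22,0x24,0x20] = 3d c7 35 08

  after D0: wrote 7B at 0x04 = 3571ac3d99511a
  after D1: wrote 4B at 0x08 = ac3d9951
  after D2: wrote 7B at 0x20 = 0820c7a13571ac
query mem[0x09]=0x3d, mem[0x22]=0xc7, mem[0x24]=0x35, mem[0x20]=0x08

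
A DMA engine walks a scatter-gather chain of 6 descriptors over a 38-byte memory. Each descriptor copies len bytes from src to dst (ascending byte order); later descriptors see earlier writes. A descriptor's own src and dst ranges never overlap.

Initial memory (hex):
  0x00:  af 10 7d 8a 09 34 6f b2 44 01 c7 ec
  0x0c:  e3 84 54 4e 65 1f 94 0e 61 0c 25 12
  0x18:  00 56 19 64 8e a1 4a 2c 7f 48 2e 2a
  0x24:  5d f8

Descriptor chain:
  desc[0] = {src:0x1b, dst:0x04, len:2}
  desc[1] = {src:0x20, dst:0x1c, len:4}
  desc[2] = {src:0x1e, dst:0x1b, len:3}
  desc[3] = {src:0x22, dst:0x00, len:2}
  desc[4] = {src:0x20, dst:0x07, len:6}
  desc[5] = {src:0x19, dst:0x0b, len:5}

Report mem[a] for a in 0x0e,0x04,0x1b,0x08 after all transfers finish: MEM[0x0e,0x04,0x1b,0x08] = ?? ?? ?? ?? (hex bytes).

MEM[0x0e,0x04,0x1b,0x08] = 2a 64 2e 48

  after D0: wrote 2B at 0x04 = 648e
  after D1: wrote 4B at 0x1c = 7f482e2a
  after D2: wrote 3B at 0x1b = 2e2a7f
  after D3: wrote 2B at 0x00 = 2e2a
  after D4: wrote 6B at 0x07 = 7f482e2a5df8
  after D5: wrote 5B at 0x0b = 56192e2a7f
query mem[0x0e]=0x2a, mem[0x04]=0x64, mem[0x1b]=0x2e, mem[0x08]=0x48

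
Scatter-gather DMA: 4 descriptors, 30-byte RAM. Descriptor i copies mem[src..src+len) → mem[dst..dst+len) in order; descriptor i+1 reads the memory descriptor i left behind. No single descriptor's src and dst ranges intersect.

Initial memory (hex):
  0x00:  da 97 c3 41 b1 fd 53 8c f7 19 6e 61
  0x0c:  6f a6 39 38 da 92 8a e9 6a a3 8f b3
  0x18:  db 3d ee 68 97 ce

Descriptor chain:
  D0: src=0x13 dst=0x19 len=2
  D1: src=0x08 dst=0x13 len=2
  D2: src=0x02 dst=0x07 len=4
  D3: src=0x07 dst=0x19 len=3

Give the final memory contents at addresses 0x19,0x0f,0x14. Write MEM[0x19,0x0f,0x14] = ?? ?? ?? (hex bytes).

MEM[0x19,0x0f,0x14] = c3 38 19

  after D0: wrote 2B at 0x19 = e96a
  after D1: wrote 2B at 0x13 = f719
  after D2: wrote 4B at 0x07 = c341b1fd
  after D3: wrote 3B at 0x19 = c341b1
query mem[0x19]=0xc3, mem[0x0f]=0x38, mem[0x14]=0x19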